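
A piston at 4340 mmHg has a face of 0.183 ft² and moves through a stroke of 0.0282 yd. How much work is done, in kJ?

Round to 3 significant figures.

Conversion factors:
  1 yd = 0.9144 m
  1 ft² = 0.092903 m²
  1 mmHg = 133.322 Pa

4340 mmHg → 578617 Pa
0.183 ft² → 0.0170012 m²
F = P × A = 578617 × 0.0170012 = 9837.18 N
0.0282 yd → 0.0257861 m
W = F × d = 9837.18 × 0.0257861 = 253.663 J
In kJ: 253.663 / 1000 = 0.253663 kJ

0.254 kJ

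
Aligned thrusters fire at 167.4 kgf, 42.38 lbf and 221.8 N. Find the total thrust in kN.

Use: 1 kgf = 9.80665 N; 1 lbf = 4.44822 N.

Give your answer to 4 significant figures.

2.052 kN

167.4 kgf × 9.80665 = 1641.63 N
42.38 lbf × 4.44822 = 188.516 N
221.8 N (already N)
Combined: 1641.63 + 188.516 + 221.8 = 2051.95 N
In kN: 2051.95 / 1000 = 2.05195 kN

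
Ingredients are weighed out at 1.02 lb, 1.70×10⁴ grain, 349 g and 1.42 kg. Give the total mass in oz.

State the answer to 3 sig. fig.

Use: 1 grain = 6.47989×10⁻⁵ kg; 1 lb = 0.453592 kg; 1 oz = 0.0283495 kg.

1.02 lb × 0.453592 = 0.462664 kg
1.70×10⁴ grain × 6.47989×10⁻⁵ = 1.10158 kg
349 g × 0.001 = 0.349 kg
1.42 kg (already kg)
Combined: 0.462664 + 1.10158 + 0.349 + 1.42 = 3.33324 kg
In oz: 3.33324 / 0.0283495 = 117.577 oz

118 oz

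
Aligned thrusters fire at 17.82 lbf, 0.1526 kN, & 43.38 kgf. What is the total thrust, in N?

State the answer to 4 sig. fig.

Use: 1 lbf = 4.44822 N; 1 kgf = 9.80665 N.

657.3 N

17.82 lbf × 4.44822 = 79.2673 N
0.1526 kN × 1000 = 152.6 N
43.38 kgf × 9.80665 = 425.412 N
Sum: 79.2673 + 152.6 + 425.412 = 657.279 N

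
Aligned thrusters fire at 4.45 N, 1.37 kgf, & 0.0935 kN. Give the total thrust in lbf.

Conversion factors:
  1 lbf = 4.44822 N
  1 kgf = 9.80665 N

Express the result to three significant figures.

4.45 N (already N)
1.37 kgf × 9.80665 = 13.4351 N
0.0935 kN × 1000 = 93.5 N
Combined: 4.45 + 13.4351 + 93.5 = 111.385 N
In lbf: 111.385 / 4.44822 = 25.0404 lbf

25.0 lbf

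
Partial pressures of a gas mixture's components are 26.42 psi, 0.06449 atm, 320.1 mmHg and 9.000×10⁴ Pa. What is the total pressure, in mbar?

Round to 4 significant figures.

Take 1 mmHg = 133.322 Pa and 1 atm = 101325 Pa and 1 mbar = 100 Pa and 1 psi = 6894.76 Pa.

26.42 psi × 6894.76 = 182160 Pa
0.06449 atm × 101325 = 6534.45 Pa
320.1 mmHg × 133.322 = 42676.4 Pa
9.000×10⁴ Pa (already Pa)
Combined: 182160 + 6534.45 + 42676.4 + 90000 = 321371 Pa
In mbar: 321371 / 100 = 3213.71 mbar

3214 mbar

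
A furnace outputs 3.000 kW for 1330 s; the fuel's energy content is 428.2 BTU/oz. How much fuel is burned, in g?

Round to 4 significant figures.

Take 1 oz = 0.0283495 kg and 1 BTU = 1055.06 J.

250.4 g

3.000 kW → 3000 W
E = P × t = 3000 × 1330 = 3.99×10⁶ J
428.2 BTU/oz → 1.5936×10⁷ J/kg
m = E / e_s = 3.99×10⁶ / 1.5936×10⁷ = 0.250377 kg
In g: 0.250377 / 0.001 = 250.377 g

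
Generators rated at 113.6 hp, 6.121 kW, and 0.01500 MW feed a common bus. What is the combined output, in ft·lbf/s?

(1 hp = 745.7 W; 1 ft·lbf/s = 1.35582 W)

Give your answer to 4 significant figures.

113.6 hp × 745.7 = 84711.5 W
6.121 kW × 1000 = 6121 W
0.01500 MW × 1000000 = 15000 W
Sum: 84711.5 + 6121 + 15000 = 105832 W
In ft·lbf/s: 105832 / 1.35582 = 78057.6 ft·lbf/s

7.806×10⁴ ft·lbf/s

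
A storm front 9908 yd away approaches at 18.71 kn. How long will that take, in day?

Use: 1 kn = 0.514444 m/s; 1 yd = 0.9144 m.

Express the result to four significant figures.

9908 yd × 0.9144 = 9059.88 m
18.71 kn × 0.514444 = 9.62525 m/s
t = d / v = 9059.88 m / 9.62525 m/s = 941.262 s
941.262 s ÷ (86400 s/day) = 0.0108942 day

0.01089 day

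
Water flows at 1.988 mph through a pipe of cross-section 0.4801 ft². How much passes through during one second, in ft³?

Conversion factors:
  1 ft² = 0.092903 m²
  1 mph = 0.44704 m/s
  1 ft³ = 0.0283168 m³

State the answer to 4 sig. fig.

1.988 mph × 0.44704 → 0.888716 m/s
0.4801 ft² × 0.092903 → 0.0446027 m²
V = v × A × t = 0.888716 m/s × 0.0446027 m² × 1 s = 0.0396391 m³
0.0396391 m³ ÷ (0.0283168 m³/ft³) = 1.39984 ft³

1.400 ft³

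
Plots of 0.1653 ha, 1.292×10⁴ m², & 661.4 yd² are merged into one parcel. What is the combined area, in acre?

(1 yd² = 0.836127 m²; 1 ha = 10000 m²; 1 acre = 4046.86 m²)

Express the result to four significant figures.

0.1653 ha × 10000 = 1653 m²
1.292×10⁴ m² (already m²)
661.4 yd² × 0.836127 = 553.014 m²
Sum: 1653 + 12920 + 553.014 = 15126 m²
In acre: 15126 / 4046.86 = 3.73771 acre

3.738 acre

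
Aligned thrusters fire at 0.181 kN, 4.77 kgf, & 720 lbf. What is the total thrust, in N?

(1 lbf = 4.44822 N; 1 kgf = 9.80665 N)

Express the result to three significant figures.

0.181 kN × 1000 → 181 N
4.77 kgf × 9.80665 → 46.7777 N
720 lbf × 4.44822 → 3202.72 N
Combined: 181 + 46.7777 + 3202.72 = 3430.5 N

3430 N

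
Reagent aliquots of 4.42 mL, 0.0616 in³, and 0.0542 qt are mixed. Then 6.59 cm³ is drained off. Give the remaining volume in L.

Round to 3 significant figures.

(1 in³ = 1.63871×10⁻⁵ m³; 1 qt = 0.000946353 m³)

0.0501 L

4.42 mL × 10⁻⁶ → 4.42×10⁻⁶ m³
0.0616 in³ × 1.63871×10⁻⁵ → 1.00945×10⁻⁶ m³
0.0542 qt × 0.000946353 → 5.12923×10⁻⁵ m³
6.59 cm³ × 10⁻⁶ → 6.59×10⁻⁶ m³
Net: 4.42×10⁻⁶ + 1.00945×10⁻⁶ + 5.12923×10⁻⁵ − 6.59×10⁻⁶ = 5.01317×10⁻⁵ m³
In L: 5.01317×10⁻⁵ / 0.001 = 0.0501317 L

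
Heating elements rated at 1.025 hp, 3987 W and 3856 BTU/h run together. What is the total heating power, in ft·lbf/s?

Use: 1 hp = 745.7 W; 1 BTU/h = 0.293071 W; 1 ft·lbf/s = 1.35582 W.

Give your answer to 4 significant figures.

1.025 hp × 745.7 = 764.342 W
3987 W (already W)
3856 BTU/h × 0.293071 = 1130.08 W
Combined: 764.342 + 3987 + 1130.08 = 5881.42 W
In ft·lbf/s: 5881.42 / 1.35582 = 4337.91 ft·lbf/s

4338 ft·lbf/s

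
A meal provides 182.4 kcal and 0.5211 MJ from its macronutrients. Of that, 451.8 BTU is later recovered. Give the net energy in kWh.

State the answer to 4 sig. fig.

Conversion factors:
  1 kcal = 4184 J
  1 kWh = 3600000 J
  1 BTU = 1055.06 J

182.4 kcal × 4184 → 763162 J
0.5211 MJ × 1000000 → 521100 J
451.8 BTU × 1055.06 → 476676 J
Net: 763162 + 521100 − 476676 = 807586 J
In kWh: 807586 / 3600000 = 0.224329 kWh

0.2243 kWh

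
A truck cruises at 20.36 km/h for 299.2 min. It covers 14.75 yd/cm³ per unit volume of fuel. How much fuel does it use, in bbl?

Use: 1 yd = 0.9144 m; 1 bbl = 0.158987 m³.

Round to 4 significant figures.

0.04735 bbl

20.36 km/h → 5.65556 m/s
299.2 min → 17952 s
d = v × t = 5.65556 × 17952 = 101529 m
14.75 yd/cm³ → 1.34874×10⁷ m/m³
V = d / (distance per unit fuel) = 101529 / 1.34874×10⁷ = 0.00752769 m³
In bbl: 0.00752769 / 0.158987 = 0.0473478 bbl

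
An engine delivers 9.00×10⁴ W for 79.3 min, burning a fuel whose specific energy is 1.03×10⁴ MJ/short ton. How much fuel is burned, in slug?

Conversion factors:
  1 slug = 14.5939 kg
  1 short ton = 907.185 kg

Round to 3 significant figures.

2.58 slug

79.3 min → 4758 s
E = P × t = 90000 × 4758 = 4.2822×10⁸ J
1.03×10⁴ MJ/short ton → 1.13538×10⁷ J/kg
m = E / e_s = 4.2822×10⁸ / 1.13538×10⁷ = 37.716 kg
In slug: 37.716 / 14.5939 = 2.58437 slug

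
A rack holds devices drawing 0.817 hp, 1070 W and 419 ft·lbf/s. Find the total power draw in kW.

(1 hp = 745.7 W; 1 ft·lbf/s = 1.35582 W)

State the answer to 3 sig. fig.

0.817 hp × 745.7 → 609.237 W
1070 W (already W)
419 ft·lbf/s × 1.35582 → 568.089 W
Sum: 609.237 + 1070 + 568.089 = 2247.33 W
In kW: 2247.33 / 1000 = 2.24733 kW

2.25 kW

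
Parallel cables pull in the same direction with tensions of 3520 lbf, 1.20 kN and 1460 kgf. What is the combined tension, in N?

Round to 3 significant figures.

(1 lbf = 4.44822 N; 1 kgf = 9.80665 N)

3520 lbf × 4.44822 = 15657.7 N
1.20 kN × 1000 = 1200 N
1460 kgf × 9.80665 = 14317.7 N
Total: 15657.7 + 1200 + 14317.7 = 31175.4 N

3.12×10⁴ N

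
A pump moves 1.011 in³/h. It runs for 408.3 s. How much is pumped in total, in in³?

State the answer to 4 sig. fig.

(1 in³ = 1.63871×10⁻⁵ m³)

1.011 in³/h → 4.60204×10⁻⁹ m³/s
V = Q × t = 4.60204×10⁻⁹ × 408.3 = 1.87901×10⁻⁶ m³
In in³: 1.87901×10⁻⁶ / 1.63871×10⁻⁵ = 0.114664 in³

0.1147 in³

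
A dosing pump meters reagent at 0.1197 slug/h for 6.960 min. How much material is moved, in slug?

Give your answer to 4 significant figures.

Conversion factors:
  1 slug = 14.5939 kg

0.01389 slug

0.1197 slug/h → 4.85247×10⁻⁴ kg/s
6.960 min → 417.6 s
m = ṁ × t = 4.85247×10⁻⁴ × 417.6 = 0.202639 kg
In slug: 0.202639 / 14.5939 = 0.0138852 slug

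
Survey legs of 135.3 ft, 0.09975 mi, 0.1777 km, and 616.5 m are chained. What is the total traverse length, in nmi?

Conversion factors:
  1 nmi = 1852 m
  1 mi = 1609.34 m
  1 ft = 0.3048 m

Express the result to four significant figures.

135.3 ft × 0.3048 → 41.2394 m
0.09975 mi × 1609.34 → 160.532 m
0.1777 km × 1000 → 177.7 m
616.5 m (already m)
Total: 41.2394 + 160.532 + 177.7 + 616.5 = 995.971 m
In nmi: 995.971 / 1852 = 0.537781 nmi

0.5378 nmi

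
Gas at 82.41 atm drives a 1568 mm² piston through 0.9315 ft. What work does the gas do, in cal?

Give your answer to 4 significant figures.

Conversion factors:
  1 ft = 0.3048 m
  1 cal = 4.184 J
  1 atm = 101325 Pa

82.41 atm → 8.35019×10⁶ Pa
1568 mm² → 0.001568 m²
F = P × A = 8.35019×10⁶ × 0.001568 = 13093.1 N
0.9315 ft → 0.283921 m
W = F × d = 13093.1 × 0.283921 = 3717.41 J
In cal: 3717.41 / 4.184 = 888.482 cal

888.5 cal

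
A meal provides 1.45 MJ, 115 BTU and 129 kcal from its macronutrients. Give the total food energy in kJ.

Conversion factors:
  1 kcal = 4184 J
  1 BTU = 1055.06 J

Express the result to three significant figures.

2110 kJ

1.45 MJ × 1000000 = 1.45×10⁶ J
115 BTU × 1055.06 = 121332 J
129 kcal × 4184 = 539736 J
Total: 1.45×10⁶ + 121332 + 539736 = 2.11107×10⁶ J
In kJ: 2.11107×10⁶ / 1000 = 2111.07 kJ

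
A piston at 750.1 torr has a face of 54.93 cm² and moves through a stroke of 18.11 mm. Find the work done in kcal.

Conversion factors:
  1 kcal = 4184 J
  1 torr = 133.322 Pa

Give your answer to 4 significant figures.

0.002378 kcal

750.1 torr → 100005 Pa
54.93 cm² → 0.005493 m²
F = P × A = 100005 × 0.005493 = 549.327 N
18.11 mm → 0.01811 m
W = F × d = 549.327 × 0.01811 = 9.94831 J
In kcal: 9.94831 / 4184 = 0.0023777 kcal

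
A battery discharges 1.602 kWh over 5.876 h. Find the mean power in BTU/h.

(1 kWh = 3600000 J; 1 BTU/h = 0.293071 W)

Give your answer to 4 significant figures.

1.602 kWh × 3600000 = 5.7672×10⁶ J
5.876 h × 3600 = 21153.6 s
P = E / t = 5.7672×10⁶ J / 21153.6 s = 272.634 W
272.634 W ÷ (0.293071 W/BTU/h) = 930.266 BTU/h

930.3 BTU/h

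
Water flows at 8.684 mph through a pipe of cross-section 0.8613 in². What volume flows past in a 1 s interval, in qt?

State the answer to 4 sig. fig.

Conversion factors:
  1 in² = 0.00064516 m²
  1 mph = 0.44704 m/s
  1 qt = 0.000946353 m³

2.279 qt

8.684 mph × 0.44704 → 3.8821 m/s
0.8613 in² × 0.00064516 → 5.55676×10⁻⁴ m²
V = v × A × t = 3.8821 m/s × 5.55676×10⁻⁴ m² × 1 s = 0.00215719 m³
0.00215719 m³ ÷ (0.000946353 m³/qt) = 2.27948 qt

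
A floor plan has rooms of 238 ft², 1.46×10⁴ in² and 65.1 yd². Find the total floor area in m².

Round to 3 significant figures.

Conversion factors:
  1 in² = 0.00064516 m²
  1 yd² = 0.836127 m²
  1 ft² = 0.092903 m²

86.0 m²

238 ft² × 0.092903 = 22.1109 m²
1.46×10⁴ in² × 0.00064516 = 9.41934 m²
65.1 yd² × 0.836127 = 54.4319 m²
Combined: 22.1109 + 9.41934 + 54.4319 = 85.9621 m²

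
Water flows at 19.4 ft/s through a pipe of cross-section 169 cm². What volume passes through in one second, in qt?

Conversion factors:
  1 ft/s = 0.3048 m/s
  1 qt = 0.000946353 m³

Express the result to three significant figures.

19.4 ft/s × 0.3048 → 5.91312 m/s
169 cm² × 0.0001 → 0.0169 m²
V = v × A × t = 5.91312 m/s × 0.0169 m² × 1 s = 0.0999317 m³
0.0999317 m³ ÷ (0.000946353 m³/qt) = 105.597 qt

106 qt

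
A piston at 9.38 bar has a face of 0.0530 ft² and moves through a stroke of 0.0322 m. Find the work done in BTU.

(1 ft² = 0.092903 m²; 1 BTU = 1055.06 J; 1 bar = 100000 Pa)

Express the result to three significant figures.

0.141 BTU

9.38 bar → 938000 Pa
0.0530 ft² → 0.00492386 m²
F = P × A = 938000 × 0.00492386 = 4618.58 N
W = F × d = 4618.58 × 0.0322 = 148.718 J
In BTU: 148.718 / 1055.06 = 0.140957 BTU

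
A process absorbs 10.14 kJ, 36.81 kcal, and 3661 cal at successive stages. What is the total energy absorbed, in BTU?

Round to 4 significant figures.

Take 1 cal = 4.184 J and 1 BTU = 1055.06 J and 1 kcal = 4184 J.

10.14 kJ × 1000 = 10140 J
36.81 kcal × 4184 = 154013 J
3661 cal × 4.184 = 15317.6 J
Combined: 10140 + 154013 + 15317.6 = 179471 J
In BTU: 179471 / 1055.06 = 170.105 BTU

170.1 BTU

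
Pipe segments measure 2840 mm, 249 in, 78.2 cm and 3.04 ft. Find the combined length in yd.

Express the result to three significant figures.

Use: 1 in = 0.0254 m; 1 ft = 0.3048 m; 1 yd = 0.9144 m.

2840 mm × 0.001 = 2.84 m
249 in × 0.0254 = 6.3246 m
78.2 cm × 0.01 = 0.782 m
3.04 ft × 0.3048 = 0.926592 m
Combined: 2.84 + 6.3246 + 0.782 + 0.926592 = 10.8732 m
In yd: 10.8732 / 0.9144 = 11.8911 yd

11.9 yd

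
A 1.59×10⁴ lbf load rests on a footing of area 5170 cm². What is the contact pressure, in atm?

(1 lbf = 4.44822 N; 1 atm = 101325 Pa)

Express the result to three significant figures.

1.35 atm

1.59×10⁴ lbf × 4.44822 = 70726.7 N
5170 cm² × 0.0001 = 0.517 m²
P = F / A = 70726.7 N / 0.517 m² = 136802 Pa
136802 Pa ÷ (101325 Pa/atm) = 1.35013 atm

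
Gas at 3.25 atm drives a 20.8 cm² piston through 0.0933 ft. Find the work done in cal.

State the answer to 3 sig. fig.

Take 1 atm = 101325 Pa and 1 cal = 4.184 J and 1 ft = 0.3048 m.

3.25 atm → 329306 Pa
20.8 cm² → 0.00208 m²
F = P × A = 329306 × 0.00208 = 684.956 N
0.0933 ft → 0.0284378 m
W = F × d = 684.956 × 0.0284378 = 19.4786 J
In cal: 19.4786 / 4.184 = 4.6555 cal

4.66 cal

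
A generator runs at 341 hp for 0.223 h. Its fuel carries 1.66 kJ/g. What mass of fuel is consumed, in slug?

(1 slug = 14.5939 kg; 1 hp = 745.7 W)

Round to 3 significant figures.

341 hp → 254284 W
0.223 h → 802.8 s
E = P × t = 254284 × 802.8 = 2.04139×10⁸ J
1.66 kJ/g → 1.66×10⁶ J/kg
m = E / e_s = 2.04139×10⁸ / 1.66×10⁶ = 122.975 kg
In slug: 122.975 / 14.5939 = 8.42647 slug

8.43 slug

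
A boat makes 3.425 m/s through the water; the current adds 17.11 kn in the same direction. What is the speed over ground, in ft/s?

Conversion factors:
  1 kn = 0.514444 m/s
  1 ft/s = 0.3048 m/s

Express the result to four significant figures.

40.12 ft/s

3.425 m/s (already m/s)
17.11 kn × 0.514444 → 8.80214 m/s
Total: 3.425 + 8.80214 = 12.2271 m/s
In ft/s: 12.2271 / 0.3048 = 40.1152 ft/s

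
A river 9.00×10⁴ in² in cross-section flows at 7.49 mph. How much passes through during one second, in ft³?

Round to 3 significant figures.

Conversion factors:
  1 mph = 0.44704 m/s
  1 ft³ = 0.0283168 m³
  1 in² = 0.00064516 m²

7.49 mph × 0.44704 = 3.34833 m/s
9.00×10⁴ in² × 0.00064516 = 58.0644 m²
V = v × A × t = 3.34833 m/s × 58.0644 m² × 1 s = 194.419 m³
194.419 m³ ÷ (0.0283168 m³/ft³) = 6865.85 ft³

6870 ft³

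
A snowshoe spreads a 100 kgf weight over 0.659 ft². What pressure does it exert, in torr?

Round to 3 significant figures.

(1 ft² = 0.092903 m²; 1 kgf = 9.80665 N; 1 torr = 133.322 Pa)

120 torr

100 kgf × 9.80665 = 980.665 N
0.659 ft² × 0.092903 = 0.0612231 m²
P = F / A = 980.665 N / 0.0612231 m² = 16017.9 Pa
16017.9 Pa ÷ (133.322 Pa/torr) = 120.144 torr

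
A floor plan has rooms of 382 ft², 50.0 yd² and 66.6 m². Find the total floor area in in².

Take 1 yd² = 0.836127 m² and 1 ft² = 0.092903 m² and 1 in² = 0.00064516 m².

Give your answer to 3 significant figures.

382 ft² × 0.092903 = 35.4889 m²
50.0 yd² × 0.836127 = 41.8063 m²
66.6 m² (already m²)
Sum: 35.4889 + 41.8063 + 66.6 = 143.895 m²
In in²: 143.895 / 0.00064516 = 223038 in²

2.23×10⁵ in²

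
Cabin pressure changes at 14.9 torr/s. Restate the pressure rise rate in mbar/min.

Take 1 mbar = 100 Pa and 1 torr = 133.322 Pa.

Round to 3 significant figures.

14.9 torr/s × 133.322 Pa/torr = 1986.5 Pa/s
1986.5 Pa/s ÷ 100 Pa/mbar × 60 s/min = 1191.9 mbar/min

1190 mbar/min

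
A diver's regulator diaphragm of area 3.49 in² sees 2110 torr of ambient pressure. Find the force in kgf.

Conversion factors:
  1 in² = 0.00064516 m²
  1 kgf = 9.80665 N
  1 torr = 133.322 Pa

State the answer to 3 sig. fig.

64.6 kgf

2110 torr × 133.322 → 281309 Pa
3.49 in² × 0.00064516 → 0.00225161 m²
F = P × A = 281309 Pa × 0.00225161 m² = 633.398 N
633.398 N ÷ (9.80665 N/kgf) = 64.5886 kgf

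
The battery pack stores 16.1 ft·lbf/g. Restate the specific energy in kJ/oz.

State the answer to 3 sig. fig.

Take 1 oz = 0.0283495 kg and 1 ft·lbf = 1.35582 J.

16.1 ft·lbf/g × 1.35582 J/ft·lbf ÷ 0.001 kg/g = 21828.7 J/kg
21828.7 J/kg ÷ 1000 J/kJ × 0.0283495 kg/oz = 0.618833 kJ/oz

0.619 kJ/oz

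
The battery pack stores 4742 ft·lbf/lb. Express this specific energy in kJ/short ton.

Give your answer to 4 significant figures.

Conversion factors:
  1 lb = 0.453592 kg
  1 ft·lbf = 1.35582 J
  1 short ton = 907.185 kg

4742 ft·lbf/lb × 1.35582 J/ft·lbf ÷ 0.453592 kg/lb = 14174.2 J/kg
14174.2 J/kg ÷ 1000 J/kJ × 907.185 kg/short ton = 12858.6 kJ/short ton

1.286×10⁴ kJ/short ton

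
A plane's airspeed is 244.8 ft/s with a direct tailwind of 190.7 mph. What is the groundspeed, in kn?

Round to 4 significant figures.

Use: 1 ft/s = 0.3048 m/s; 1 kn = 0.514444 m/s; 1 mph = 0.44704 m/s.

310.8 kn

244.8 ft/s × 0.3048 = 74.615 m/s
190.7 mph × 0.44704 = 85.2505 m/s
Combined: 74.615 + 85.2505 = 159.866 m/s
In kn: 159.866 / 0.514444 = 310.755 kn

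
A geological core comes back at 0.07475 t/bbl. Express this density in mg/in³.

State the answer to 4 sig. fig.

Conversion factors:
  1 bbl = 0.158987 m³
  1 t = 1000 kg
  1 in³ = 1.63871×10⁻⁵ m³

0.07475 t/bbl × 1000 kg/t ÷ 0.158987 m³/bbl = 470.164 kg/m³
470.164 kg/m³ ÷ 10⁻⁶ kg/mg × 1.63871×10⁻⁵ m³/in³ = 7704.62 mg/in³

7705 mg/in³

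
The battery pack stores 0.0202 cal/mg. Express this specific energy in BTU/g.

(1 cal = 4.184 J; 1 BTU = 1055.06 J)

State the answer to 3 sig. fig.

0.0801 BTU/g

0.0202 cal/mg × 4.184 J/cal ÷ 10⁻⁶ kg/mg = 84516.8 J/kg
84516.8 J/kg ÷ 1055.06 J/BTU × 0.001 kg/g = 0.0801062 BTU/g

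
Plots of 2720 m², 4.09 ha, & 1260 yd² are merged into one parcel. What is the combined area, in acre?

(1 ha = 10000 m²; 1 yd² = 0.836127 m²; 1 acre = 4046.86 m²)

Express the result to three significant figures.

11.0 acre

2720 m² (already m²)
4.09 ha × 10000 = 40900 m²
1260 yd² × 0.836127 = 1053.52 m²
Sum: 2720 + 40900 + 1053.52 = 44673.5 m²
In acre: 44673.5 / 4046.86 = 11.0391 acre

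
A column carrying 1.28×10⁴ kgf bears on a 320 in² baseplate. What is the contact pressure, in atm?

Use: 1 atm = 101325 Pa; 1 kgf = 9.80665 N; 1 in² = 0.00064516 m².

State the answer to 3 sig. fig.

1.28×10⁴ kgf × 9.80665 = 125525 N
320 in² × 0.00064516 = 0.206451 m²
P = F / A = 125525 N / 0.206451 m² = 608014 Pa
608014 Pa ÷ (101325 Pa/atm) = 6.00063 atm

6.00 atm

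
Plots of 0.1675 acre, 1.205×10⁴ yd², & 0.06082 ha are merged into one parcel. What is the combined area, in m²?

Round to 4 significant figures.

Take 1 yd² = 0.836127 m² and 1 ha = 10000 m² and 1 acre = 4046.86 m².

0.1675 acre × 4046.86 = 677.849 m²
1.205×10⁴ yd² × 0.836127 = 10075.3 m²
0.06082 ha × 10000 = 608.2 m²
Total: 677.849 + 10075.3 + 608.2 = 11361.3 m²

1.136×10⁴ m²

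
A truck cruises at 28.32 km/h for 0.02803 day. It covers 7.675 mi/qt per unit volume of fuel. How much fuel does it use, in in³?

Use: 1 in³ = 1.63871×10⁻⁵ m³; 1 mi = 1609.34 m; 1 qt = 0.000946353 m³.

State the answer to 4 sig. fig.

28.32 km/h → 7.86667 m/s
0.02803 day → 2421.79 s
d = v × t = 7.86667 × 2421.79 = 19051.4 m
7.675 mi/qt → 1.30519×10⁷ m/m³
V = d / (distance per unit fuel) = 19051.4 / 1.30519×10⁷ = 0.00145966 m³
In in³: 0.00145966 / 1.63871×10⁻⁵ = 89.0737 in³

89.07 in³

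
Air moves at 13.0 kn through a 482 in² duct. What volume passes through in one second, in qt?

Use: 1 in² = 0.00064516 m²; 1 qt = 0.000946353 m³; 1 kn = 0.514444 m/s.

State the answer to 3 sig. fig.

13.0 kn × 0.514444 → 6.68777 m/s
482 in² × 0.00064516 → 0.310967 m²
V = v × A × t = 6.68777 m/s × 0.310967 m² × 1 s = 2.07968 m³
2.07968 m³ ÷ (0.000946353 m³/qt) = 2197.57 qt

2200 qt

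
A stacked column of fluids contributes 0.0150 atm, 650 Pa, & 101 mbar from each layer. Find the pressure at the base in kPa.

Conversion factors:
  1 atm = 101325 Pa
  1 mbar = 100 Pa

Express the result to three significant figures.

0.0150 atm × 101325 = 1519.88 Pa
650 Pa (already Pa)
101 mbar × 100 = 10100 Pa
Combined: 1519.88 + 650 + 10100 = 12269.9 Pa
In kPa: 12269.9 / 1000 = 12.2699 kPa

12.3 kPa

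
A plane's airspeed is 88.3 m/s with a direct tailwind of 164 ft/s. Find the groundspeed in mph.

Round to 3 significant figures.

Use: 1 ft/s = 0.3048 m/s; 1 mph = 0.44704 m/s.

88.3 m/s (already m/s)
164 ft/s × 0.3048 = 49.9872 m/s
Sum: 88.3 + 49.9872 = 138.287 m/s
In mph: 138.287 / 0.44704 = 309.339 mph

309 mph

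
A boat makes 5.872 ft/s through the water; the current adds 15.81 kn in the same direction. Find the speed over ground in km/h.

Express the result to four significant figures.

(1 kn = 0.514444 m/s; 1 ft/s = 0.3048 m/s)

5.872 ft/s × 0.3048 = 1.78979 m/s
15.81 kn × 0.514444 = 8.13336 m/s
Combined: 1.78979 + 8.13336 = 9.92315 m/s
In km/h: 9.92315 / (1/3.6) = 35.7233 km/h

35.72 km/h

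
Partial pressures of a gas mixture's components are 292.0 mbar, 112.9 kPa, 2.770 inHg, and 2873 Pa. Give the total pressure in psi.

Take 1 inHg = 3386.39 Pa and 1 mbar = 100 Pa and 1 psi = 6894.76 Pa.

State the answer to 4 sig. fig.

22.39 psi

292.0 mbar × 100 = 29200 Pa
112.9 kPa × 1000 = 112900 Pa
2.770 inHg × 3386.39 = 9380.3 Pa
2873 Pa (already Pa)
Combined: 29200 + 112900 + 9380.3 + 2873 = 154353 Pa
In psi: 154353 / 6894.76 = 22.387 psi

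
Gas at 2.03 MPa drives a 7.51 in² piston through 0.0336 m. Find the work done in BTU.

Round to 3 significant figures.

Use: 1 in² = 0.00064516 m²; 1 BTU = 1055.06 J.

0.313 BTU

2.03 MPa → 2.03×10⁶ Pa
7.51 in² → 0.00484515 m²
F = P × A = 2.03×10⁶ × 0.00484515 = 9835.65 N
W = F × d = 9835.65 × 0.0336 = 330.478 J
In BTU: 330.478 / 1055.06 = 0.313231 BTU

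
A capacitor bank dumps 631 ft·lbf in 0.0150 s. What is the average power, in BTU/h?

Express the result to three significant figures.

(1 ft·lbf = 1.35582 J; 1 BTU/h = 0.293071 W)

631 ft·lbf × 1.35582 → 855.522 J
P = E / t = 855.522 J / 0.015 s = 57034.8 W
57034.8 W ÷ (0.293071 W/BTU/h) = 194611 BTU/h

1.95×10⁵ BTU/h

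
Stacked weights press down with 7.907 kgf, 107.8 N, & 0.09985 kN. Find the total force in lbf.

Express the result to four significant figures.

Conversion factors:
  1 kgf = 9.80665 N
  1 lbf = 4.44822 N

7.907 kgf × 9.80665 = 77.5412 N
107.8 N (already N)
0.09985 kN × 1000 = 99.85 N
Sum: 77.5412 + 107.8 + 99.85 = 285.191 N
In lbf: 285.191 / 4.44822 = 64.1135 lbf

64.11 lbf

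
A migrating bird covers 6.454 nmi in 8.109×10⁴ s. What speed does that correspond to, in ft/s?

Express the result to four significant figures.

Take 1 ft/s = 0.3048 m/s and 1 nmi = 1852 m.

0.4836 ft/s

6.454 nmi × 1852 → 11952.8 m
v = d / t = 11952.8 m / 81090 s = 0.147402 m/s
0.147402 m/s ÷ (0.3048 m/s/ft/s) = 0.483602 ft/s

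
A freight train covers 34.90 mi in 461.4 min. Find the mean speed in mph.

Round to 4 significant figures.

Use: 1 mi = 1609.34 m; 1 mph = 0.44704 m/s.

34.90 mi × 1609.34 → 56166 m
461.4 min × 60 → 27684 s
v = d / t = 56166 m / 27684 s = 2.02883 m/s
2.02883 m/s ÷ (0.44704 m/s/mph) = 4.53836 mph

4.538 mph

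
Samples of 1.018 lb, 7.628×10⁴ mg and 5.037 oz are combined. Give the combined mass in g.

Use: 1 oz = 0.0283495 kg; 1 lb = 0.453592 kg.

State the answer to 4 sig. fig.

680.8 g

1.018 lb × 0.453592 = 0.461757 kg
7.628×10⁴ mg × 10⁻⁶ = 0.07628 kg
5.037 oz × 0.0283495 = 0.142796 kg
Sum: 0.461757 + 0.07628 + 0.142796 = 0.680833 kg
In g: 0.680833 / 0.001 = 680.833 g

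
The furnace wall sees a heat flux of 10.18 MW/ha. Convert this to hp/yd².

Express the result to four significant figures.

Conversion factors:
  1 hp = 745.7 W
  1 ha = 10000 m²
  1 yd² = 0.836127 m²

10.18 MW/ha × 1000000 W/MW ÷ 10000 m²/ha = 1018 W/m²
1018 W/m² ÷ 745.7 W/hp × 0.836127 m²/yd² = 1.14145 hp/yd²

1.141 hp/yd²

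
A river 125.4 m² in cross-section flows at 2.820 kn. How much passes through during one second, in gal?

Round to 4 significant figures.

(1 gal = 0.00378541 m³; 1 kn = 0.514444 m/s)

2.820 kn × 0.514444 → 1.45073 m/s
V = v × A × t = 1.45073 m/s × 125.4 m² × 1 s = 181.922 m³
181.922 m³ ÷ (0.00378541 m³/gal) = 48058.7 gal

4.806×10⁴ gal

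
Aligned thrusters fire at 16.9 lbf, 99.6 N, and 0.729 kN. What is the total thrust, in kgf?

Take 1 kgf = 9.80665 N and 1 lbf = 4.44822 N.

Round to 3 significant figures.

16.9 lbf × 4.44822 → 75.1749 N
99.6 N (already N)
0.729 kN × 1000 → 729 N
Sum: 75.1749 + 99.6 + 729 = 903.775 N
In kgf: 903.775 / 9.80665 = 92.1594 kgf

92.2 kgf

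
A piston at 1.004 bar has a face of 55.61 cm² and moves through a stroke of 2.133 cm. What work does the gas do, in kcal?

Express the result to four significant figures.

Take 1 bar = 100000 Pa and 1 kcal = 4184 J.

0.002846 kcal

1.004 bar → 100400 Pa
55.61 cm² → 0.005561 m²
F = P × A = 100400 × 0.005561 = 558.324 N
2.133 cm → 0.02133 m
W = F × d = 558.324 × 0.02133 = 11.9091 J
In kcal: 11.9091 / 4184 = 0.00284634 kcal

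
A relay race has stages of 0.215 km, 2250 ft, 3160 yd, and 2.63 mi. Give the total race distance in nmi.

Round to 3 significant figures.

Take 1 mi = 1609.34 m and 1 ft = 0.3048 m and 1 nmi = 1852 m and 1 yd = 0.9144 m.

4.33 nmi

0.215 km × 1000 = 215 m
2250 ft × 0.3048 = 685.8 m
3160 yd × 0.9144 = 2889.5 m
2.63 mi × 1609.34 = 4232.56 m
Combined: 215 + 685.8 + 2889.5 + 4232.56 = 8022.86 m
In nmi: 8022.86 / 1852 = 4.332 nmi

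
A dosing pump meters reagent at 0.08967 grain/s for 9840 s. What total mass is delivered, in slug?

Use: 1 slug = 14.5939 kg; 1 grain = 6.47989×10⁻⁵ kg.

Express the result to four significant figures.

0.08967 grain/s → 5.81052×10⁻⁶ kg/s
m = ṁ × t = 5.81052×10⁻⁶ × 9840 = 0.0571755 kg
In slug: 0.0571755 / 14.5939 = 0.00391777 slug

0.003918 slug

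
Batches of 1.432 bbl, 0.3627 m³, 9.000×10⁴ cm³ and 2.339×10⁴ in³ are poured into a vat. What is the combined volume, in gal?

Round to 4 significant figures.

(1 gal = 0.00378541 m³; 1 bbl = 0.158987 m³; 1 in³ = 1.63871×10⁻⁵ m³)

1.432 bbl × 0.158987 = 0.227669 m³
0.3627 m³ (already m³)
9.000×10⁴ cm³ × 10⁻⁶ = 0.09 m³
2.339×10⁴ in³ × 1.63871×10⁻⁵ = 0.383294 m³
Combined: 0.227669 + 0.3627 + 0.09 + 0.383294 = 1.06366 m³
In gal: 1.06366 / 0.00378541 = 280.989 gal

281.0 gal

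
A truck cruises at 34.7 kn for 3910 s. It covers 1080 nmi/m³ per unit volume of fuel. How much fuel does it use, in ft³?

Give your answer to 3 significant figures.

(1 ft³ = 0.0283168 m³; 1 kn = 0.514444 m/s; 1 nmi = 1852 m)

1.23 ft³

34.7 kn → 17.8512 m/s
d = v × t = 17.8512 × 3910 = 69798.2 m
1080 nmi/m³ → 2.00016×10⁶ m/m³
V = d / (distance per unit fuel) = 69798.2 / 2.00016×10⁶ = 0.0348963 m³
In ft³: 0.0348963 / 0.0283168 = 1.23235 ft³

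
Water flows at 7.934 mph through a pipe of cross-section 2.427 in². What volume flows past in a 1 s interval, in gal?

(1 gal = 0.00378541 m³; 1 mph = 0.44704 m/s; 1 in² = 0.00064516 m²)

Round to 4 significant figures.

1.467 gal

7.934 mph × 0.44704 = 3.54682 m/s
2.427 in² × 0.00064516 = 0.0015658 m²
V = v × A × t = 3.54682 m/s × 0.0015658 m² × 1 s = 0.00555361 m³
0.00555361 m³ ÷ (0.00378541 m³/gal) = 1.46711 gal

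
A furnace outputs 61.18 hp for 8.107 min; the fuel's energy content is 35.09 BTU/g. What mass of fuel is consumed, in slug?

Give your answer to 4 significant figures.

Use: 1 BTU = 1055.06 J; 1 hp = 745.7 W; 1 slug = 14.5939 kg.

61.18 hp → 45621.9 W
8.107 min → 486.42 s
E = P × t = 45621.9 × 486.42 = 2.21914×10⁷ J
35.09 BTU/g → 3.70221×10⁷ J/kg
m = E / e_s = 2.21914×10⁷ / 3.70221×10⁷ = 0.59941 kg
In slug: 0.59941 / 14.5939 = 0.0410726 slug

0.04107 slug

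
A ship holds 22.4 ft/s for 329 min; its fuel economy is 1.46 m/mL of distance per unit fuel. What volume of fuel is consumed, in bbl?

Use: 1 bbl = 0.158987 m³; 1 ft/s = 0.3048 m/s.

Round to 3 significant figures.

22.4 ft/s → 6.82752 m/s
329 min → 19740 s
d = v × t = 6.82752 × 19740 = 134775 m
1.46 m/mL → 1.46×10⁶ m/m³
V = d / (distance per unit fuel) = 134775 / 1.46×10⁶ = 0.0923116 m³
In bbl: 0.0923116 / 0.158987 = 0.580624 bbl

0.581 bbl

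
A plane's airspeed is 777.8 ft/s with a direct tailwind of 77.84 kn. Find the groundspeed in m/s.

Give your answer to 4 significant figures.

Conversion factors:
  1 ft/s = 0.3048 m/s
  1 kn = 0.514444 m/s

777.8 ft/s × 0.3048 → 237.073 m/s
77.84 kn × 0.514444 → 40.0443 m/s
Total: 237.073 + 40.0443 = 277.117 m/s

277.1 m/s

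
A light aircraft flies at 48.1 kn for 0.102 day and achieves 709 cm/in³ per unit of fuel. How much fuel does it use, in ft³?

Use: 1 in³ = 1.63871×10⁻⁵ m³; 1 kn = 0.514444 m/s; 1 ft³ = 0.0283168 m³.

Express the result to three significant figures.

48.1 kn → 24.7448 m/s
0.102 day → 8812.8 s
d = v × t = 24.7448 × 8812.8 = 218071 m
709 cm/in³ → 432657 m/m³
V = d / (distance per unit fuel) = 218071 / 432657 = 0.504027 m³
In ft³: 0.504027 / 0.0283168 = 17.7996 ft³

17.8 ft³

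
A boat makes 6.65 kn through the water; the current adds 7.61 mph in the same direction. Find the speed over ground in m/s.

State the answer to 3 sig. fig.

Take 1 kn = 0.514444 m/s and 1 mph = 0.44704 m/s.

6.65 kn × 0.514444 = 3.42105 m/s
7.61 mph × 0.44704 = 3.40197 m/s
Sum: 3.42105 + 3.40197 = 6.82302 m/s

6.82 m/s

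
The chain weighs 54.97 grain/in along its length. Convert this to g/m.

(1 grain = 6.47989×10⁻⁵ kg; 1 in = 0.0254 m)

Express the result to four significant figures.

140.2 g/m

54.97 grain/in × 6.47989×10⁻⁵ kg/grain ÷ 0.0254 m/in = 0.140236 kg/m
0.140236 kg/m ÷ 0.001 kg/g = 140.236 g/m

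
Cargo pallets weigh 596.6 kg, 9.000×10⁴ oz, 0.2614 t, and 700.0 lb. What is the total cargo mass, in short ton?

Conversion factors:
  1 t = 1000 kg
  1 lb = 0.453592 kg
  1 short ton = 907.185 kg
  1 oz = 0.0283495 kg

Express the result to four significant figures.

4.108 short ton

596.6 kg (already kg)
9.000×10⁴ oz × 0.0283495 → 2551.46 kg
0.2614 t × 1000 → 261.4 kg
700.0 lb × 0.453592 → 317.514 kg
Total: 596.6 + 2551.46 + 261.4 + 317.514 = 3726.97 kg
In short ton: 3726.97 / 907.185 = 4.10828 short ton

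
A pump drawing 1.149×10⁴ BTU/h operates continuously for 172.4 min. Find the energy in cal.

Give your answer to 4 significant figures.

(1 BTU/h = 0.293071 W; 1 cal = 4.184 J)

1.149×10⁴ BTU/h × 0.293071 = 3367.39 W
172.4 min × 60 = 10344 s
E = P × t = 3367.39 W × 10344 s = 3.48323×10⁷ J
3.48323×10⁷ J ÷ (4.184 J/cal) = 8.32512×10⁶ cal

8.325×10⁶ cal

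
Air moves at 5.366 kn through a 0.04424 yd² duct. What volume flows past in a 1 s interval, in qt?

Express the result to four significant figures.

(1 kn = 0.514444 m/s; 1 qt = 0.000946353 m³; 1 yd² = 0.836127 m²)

107.9 qt

5.366 kn × 0.514444 = 2.76051 m/s
0.04424 yd² × 0.836127 = 0.0369903 m²
V = v × A × t = 2.76051 m/s × 0.0369903 m² × 1 s = 0.102112 m³
0.102112 m³ ÷ (0.000946353 m³/qt) = 107.901 qt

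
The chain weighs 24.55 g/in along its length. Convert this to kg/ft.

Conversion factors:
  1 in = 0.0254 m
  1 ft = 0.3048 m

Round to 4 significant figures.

0.2946 kg/ft

24.55 g/in × 0.001 kg/g ÷ 0.0254 m/in = 0.966535 kg/m
0.966535 kg/m × 0.3048 m/ft = 0.2946 kg/ft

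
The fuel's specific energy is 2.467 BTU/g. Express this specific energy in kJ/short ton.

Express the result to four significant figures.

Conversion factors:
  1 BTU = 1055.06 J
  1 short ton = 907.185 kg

2.467 BTU/g × 1055.06 J/BTU ÷ 0.001 kg/g = 2.60283×10⁶ J/kg
2.60283×10⁶ J/kg ÷ 1000 J/kJ × 907.185 kg/short ton = 2.36125×10⁶ kJ/short ton

2.361×10⁶ kJ/short ton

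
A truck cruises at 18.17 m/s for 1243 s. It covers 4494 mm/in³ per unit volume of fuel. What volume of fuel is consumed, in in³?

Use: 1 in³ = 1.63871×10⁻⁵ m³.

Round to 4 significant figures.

5026 in³

d = v × t = 18.17 × 1243 = 22585.3 m
4494 mm/in³ → 274240 m/m³
V = d / (distance per unit fuel) = 22585.3 / 274240 = 0.082356 m³
In in³: 0.082356 / 1.63871×10⁻⁵ = 5025.66 in³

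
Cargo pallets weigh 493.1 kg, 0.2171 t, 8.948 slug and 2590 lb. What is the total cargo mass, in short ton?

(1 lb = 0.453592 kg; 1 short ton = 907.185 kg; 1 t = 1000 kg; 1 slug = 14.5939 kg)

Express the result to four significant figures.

2.222 short ton

493.1 kg (already kg)
0.2171 t × 1000 = 217.1 kg
8.948 slug × 14.5939 = 130.586 kg
2590 lb × 0.453592 = 1174.8 kg
Total: 493.1 + 217.1 + 130.586 + 1174.8 = 2015.59 kg
In short ton: 2015.59 / 907.185 = 2.22181 short ton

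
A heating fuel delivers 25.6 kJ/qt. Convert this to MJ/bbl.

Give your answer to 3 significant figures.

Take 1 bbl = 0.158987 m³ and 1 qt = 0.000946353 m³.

4.30 MJ/bbl

25.6 kJ/qt × 1000 J/kJ ÷ 0.000946353 m³/qt = 2.70512×10⁷ J/m³
2.70512×10⁷ J/m³ ÷ 1000000 J/MJ × 0.158987 m³/bbl = 4.30079 MJ/bbl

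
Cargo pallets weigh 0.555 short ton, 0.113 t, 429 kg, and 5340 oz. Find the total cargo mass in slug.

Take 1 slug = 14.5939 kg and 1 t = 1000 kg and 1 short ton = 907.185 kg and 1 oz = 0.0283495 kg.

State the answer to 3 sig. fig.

82.0 slug

0.555 short ton × 907.185 = 503.488 kg
0.113 t × 1000 = 113 kg
429 kg (already kg)
5340 oz × 0.0283495 = 151.386 kg
Combined: 503.488 + 113 + 429 + 151.386 = 1196.87 kg
In slug: 1196.87 / 14.5939 = 82.0117 slug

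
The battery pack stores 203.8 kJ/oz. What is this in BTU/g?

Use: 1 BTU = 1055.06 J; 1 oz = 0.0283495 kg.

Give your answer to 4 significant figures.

6.814 BTU/g

203.8 kJ/oz × 1000 J/kJ ÷ 0.0283495 kg/oz = 7.18884×10⁶ J/kg
7.18884×10⁶ J/kg ÷ 1055.06 J/BTU × 0.001 kg/g = 6.81368 BTU/g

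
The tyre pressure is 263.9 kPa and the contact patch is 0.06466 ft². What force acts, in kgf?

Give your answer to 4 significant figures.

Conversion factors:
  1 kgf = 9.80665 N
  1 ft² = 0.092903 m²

161.7 kgf

263.9 kPa × 1000 → 263900 Pa
0.06466 ft² × 0.092903 → 0.00600711 m²
F = P × A = 263900 Pa × 0.00600711 m² = 1585.28 N
1585.28 N ÷ (9.80665 N/kgf) = 161.654 kgf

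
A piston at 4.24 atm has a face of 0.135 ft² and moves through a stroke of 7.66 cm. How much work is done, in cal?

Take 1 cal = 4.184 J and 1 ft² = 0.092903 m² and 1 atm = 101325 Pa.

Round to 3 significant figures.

4.24 atm → 429618 Pa
0.135 ft² → 0.0125419 m²
F = P × A = 429618 × 0.0125419 = 5388.23 N
7.66 cm → 0.0766 m
W = F × d = 5388.23 × 0.0766 = 412.738 J
In cal: 412.738 / 4.184 = 98.6467 cal

98.6 cal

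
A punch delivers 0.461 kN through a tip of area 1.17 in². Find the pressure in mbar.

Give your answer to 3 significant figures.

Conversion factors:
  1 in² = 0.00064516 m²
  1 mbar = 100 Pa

6110 mbar

0.461 kN × 1000 = 461 N
1.17 in² × 0.00064516 = 7.54837×10⁻⁴ m²
P = F / A = 461 N / 7.54837×10⁻⁴ m² = 610728 Pa
610728 Pa ÷ (100 Pa/mbar) = 6107.28 mbar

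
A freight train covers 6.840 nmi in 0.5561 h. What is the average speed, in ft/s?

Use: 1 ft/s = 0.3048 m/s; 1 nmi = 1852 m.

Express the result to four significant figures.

6.840 nmi × 1852 → 12667.7 m
0.5561 h × 3600 → 2001.96 s
v = d / t = 12667.7 m / 2001.96 s = 6.32765 m/s
6.32765 m/s ÷ (0.3048 m/s/ft/s) = 20.76 ft/s

20.76 ft/s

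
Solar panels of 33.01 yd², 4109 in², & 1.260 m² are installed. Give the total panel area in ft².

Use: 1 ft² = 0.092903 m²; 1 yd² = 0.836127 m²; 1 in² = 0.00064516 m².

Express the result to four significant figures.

33.01 yd² × 0.836127 = 27.6006 m²
4109 in² × 0.00064516 = 2.65096 m²
1.260 m² (already m²)
Combined: 27.6006 + 2.65096 + 1.26 = 31.5116 m²
In ft²: 31.5116 / 0.092903 = 339.188 ft²

339.2 ft²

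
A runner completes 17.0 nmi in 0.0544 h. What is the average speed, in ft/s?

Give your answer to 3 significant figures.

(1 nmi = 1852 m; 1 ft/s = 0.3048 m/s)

17.0 nmi × 1852 → 31484 m
0.0544 h × 3600 → 195.84 s
v = d / t = 31484 m / 195.84 s = 160.764 m/s
160.764 m/s ÷ (0.3048 m/s/ft/s) = 527.441 ft/s

527 ft/s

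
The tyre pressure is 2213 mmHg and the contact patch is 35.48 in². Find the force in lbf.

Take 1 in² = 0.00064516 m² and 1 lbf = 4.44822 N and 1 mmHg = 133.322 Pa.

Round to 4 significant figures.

1518 lbf

2213 mmHg × 133.322 → 295042 Pa
35.48 in² × 0.00064516 → 0.0228903 m²
F = P × A = 295042 Pa × 0.0228903 m² = 6753.6 N
6753.6 N ÷ (4.44822 N/lbf) = 1518.27 lbf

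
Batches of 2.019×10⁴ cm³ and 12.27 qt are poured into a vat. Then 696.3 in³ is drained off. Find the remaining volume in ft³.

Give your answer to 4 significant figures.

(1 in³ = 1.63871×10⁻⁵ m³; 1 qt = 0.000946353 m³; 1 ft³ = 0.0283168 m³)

2.019×10⁴ cm³ × 10⁻⁶ → 0.02019 m³
12.27 qt × 0.000946353 → 0.0116118 m³
696.3 in³ × 1.63871×10⁻⁵ → 0.0114103 m³
Sum: 0.02019 + 0.0116118 − 0.0114103 = 0.0203915 m³
In ft³: 0.0203915 / 0.0283168 = 0.72012 ft³

0.7201 ft³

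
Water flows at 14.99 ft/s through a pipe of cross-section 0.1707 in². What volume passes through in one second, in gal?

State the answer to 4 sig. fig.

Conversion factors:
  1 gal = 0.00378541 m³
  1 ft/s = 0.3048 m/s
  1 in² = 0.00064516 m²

0.1329 gal

14.99 ft/s × 0.3048 = 4.56895 m/s
0.1707 in² × 0.00064516 = 1.10129×10⁻⁴ m²
V = v × A × t = 4.56895 m/s × 1.10129×10⁻⁴ m² × 1 s = 5.03174×10⁻⁴ m³
5.03174×10⁻⁴ m³ ÷ (0.00378541 m³/gal) = 0.132925 gal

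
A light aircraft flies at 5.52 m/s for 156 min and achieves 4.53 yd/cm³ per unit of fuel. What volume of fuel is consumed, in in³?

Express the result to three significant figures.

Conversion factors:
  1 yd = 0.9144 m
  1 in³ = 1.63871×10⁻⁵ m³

761 in³

156 min → 9360 s
d = v × t = 5.52 × 9360 = 51667.2 m
4.53 yd/cm³ → 4.14223×10⁶ m/m³
V = d / (distance per unit fuel) = 51667.2 / 4.14223×10⁶ = 0.0124733 m³
In in³: 0.0124733 / 1.63871×10⁻⁵ = 761.166 in³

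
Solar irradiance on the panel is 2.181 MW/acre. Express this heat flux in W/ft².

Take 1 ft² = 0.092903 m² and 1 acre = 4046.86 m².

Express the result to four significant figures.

2.181 MW/acre × 1000000 W/MW ÷ 4046.86 m²/acre = 538.936 W/m²
538.936 W/m² × 0.092903 m²/ft² = 50.0688 W/ft²

50.07 W/ft²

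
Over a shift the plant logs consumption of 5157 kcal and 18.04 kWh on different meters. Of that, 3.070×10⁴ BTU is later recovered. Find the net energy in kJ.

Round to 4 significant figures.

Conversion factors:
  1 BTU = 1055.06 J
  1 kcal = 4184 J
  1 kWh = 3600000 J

5157 kcal × 4184 = 2.15769×10⁷ J
18.04 kWh × 3600000 = 6.4944×10⁷ J
3.070×10⁴ BTU × 1055.06 = 3.23903×10⁷ J
Net: 2.15769×10⁷ + 6.4944×10⁷ − 3.23903×10⁷ = 5.41306×10⁷ J
In kJ: 5.41306×10⁷ / 1000 = 54130.6 kJ

5.413×10⁴ kJ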